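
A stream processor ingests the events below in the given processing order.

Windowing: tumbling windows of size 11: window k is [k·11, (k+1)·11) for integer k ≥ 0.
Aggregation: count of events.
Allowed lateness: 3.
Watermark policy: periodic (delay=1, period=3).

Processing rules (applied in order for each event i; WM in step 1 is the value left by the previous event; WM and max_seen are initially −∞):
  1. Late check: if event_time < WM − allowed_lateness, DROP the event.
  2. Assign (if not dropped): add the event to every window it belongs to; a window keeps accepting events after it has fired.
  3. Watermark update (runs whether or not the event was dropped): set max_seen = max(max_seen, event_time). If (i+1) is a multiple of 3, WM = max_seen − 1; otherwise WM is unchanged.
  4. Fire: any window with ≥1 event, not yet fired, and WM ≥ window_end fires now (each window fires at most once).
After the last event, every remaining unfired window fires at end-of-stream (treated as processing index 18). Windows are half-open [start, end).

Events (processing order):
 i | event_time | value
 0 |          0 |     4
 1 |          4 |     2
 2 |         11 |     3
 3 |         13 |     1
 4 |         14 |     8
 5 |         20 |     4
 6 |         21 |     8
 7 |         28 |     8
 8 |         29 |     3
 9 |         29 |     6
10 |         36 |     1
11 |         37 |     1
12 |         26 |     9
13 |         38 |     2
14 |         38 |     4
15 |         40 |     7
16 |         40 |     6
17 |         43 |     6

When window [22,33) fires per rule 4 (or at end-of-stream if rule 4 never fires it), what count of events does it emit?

i=0 t=0 v=4: → [0,11); WM=−∞
i=1 t=4 v=2: → [0,11); WM=−∞
i=2 t=11 v=3: → [11,22); WM=10
i=3 t=13 v=1: → [11,22); WM=10
i=4 t=14 v=8: → [11,22); WM=10
i=5 t=20 v=4: → [11,22); WM=19; [0,11) fires=2
i=6 t=21 v=8: → [11,22); WM=19
i=7 t=28 v=8: → [22,33); WM=19
i=8 t=29 v=3: → [22,33); WM=28; [11,22) fires=5
i=9 t=29 v=6: → [22,33); WM=28
i=10 t=36 v=1: → [33,44); WM=28
i=11 t=37 v=1: → [33,44); WM=36; [22,33) fires=3
i=12 t=26 v=9: DROP (t<36-3); WM=36
i=13 t=38 v=2: → [33,44); WM=36
i=14 t=38 v=4: → [33,44); WM=37
i=15 t=40 v=7: → [33,44); WM=37
i=16 t=40 v=6: → [33,44); WM=37
i=17 t=43 v=6: → [33,44); WM=42

3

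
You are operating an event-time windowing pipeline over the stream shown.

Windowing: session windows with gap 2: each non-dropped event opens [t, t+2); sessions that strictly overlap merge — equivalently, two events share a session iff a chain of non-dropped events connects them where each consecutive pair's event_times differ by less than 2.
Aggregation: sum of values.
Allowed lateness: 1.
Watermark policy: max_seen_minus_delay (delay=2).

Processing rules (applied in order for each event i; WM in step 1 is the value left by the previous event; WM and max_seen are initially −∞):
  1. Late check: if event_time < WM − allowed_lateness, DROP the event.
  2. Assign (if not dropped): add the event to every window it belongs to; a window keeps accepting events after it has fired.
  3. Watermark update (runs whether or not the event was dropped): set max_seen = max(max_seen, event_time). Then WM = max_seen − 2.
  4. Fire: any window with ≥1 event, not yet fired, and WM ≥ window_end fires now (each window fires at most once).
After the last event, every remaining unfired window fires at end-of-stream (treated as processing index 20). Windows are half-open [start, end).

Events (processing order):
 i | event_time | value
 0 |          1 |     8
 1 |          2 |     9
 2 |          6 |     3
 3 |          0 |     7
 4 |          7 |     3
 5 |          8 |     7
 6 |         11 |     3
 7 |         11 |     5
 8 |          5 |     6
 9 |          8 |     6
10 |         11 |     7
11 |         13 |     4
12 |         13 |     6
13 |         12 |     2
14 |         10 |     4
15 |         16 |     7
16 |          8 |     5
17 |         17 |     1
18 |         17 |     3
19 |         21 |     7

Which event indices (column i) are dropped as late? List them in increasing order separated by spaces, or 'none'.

i=0 t=1 v=8: → [1,3); WM=-1
i=1 t=2 v=9: → [1,4); WM=0
i=2 t=6 v=3: → [6,8); WM=4
i=3 t=0 v=7: DROP (t<4-1); WM=4
i=4 t=7 v=3: → [6,9); WM=5
i=5 t=8 v=7: → [6,10); WM=6
i=6 t=11 v=3: → [11,13); WM=9
i=7 t=11 v=5: → [11,13); WM=9
i=8 t=5 v=6: DROP (t<9-1); WM=9
i=9 t=8 v=6: → [6,10); WM=9
i=10 t=11 v=7: → [11,13); WM=9
i=11 t=13 v=4: → [13,15); WM=11
i=12 t=13 v=6: → [13,15); WM=11
i=13 t=12 v=2: → [11,15); WM=11
i=14 t=10 v=4: → [10,15); WM=11
i=15 t=16 v=7: → [16,18); WM=14
i=16 t=8 v=5: DROP (t<14-1); WM=14
i=17 t=17 v=1: → [16,19); WM=15
i=18 t=17 v=3: → [16,19); WM=15
i=19 t=21 v=7: → [21,23); WM=19

3 8 16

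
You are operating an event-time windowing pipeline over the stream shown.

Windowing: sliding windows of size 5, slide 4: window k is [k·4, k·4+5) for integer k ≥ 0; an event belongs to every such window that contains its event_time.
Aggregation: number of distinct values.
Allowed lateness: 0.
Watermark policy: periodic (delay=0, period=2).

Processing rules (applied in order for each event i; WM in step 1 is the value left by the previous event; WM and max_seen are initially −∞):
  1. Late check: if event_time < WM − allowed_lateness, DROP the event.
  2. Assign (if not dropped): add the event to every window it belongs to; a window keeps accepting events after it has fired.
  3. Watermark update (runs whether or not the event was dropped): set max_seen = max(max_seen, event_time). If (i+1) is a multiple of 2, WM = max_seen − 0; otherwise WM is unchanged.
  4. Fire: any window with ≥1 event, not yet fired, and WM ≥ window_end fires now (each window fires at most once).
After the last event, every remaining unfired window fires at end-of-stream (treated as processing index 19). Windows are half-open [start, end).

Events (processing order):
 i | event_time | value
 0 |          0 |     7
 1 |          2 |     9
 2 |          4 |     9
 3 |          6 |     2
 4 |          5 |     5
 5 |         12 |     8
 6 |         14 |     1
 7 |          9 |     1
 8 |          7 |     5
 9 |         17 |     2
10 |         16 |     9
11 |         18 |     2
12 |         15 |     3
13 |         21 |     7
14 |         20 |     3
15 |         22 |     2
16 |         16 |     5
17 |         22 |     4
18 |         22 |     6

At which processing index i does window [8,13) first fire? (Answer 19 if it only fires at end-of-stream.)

7

i=0 t=0 v=7: → [0,5); WM=−∞
i=1 t=2 v=9: → [0,5); WM=2
i=2 t=4 v=9: → [4,9),[0,5); WM=2
i=3 t=6 v=2: → [4,9); WM=6; [0,5) fires=2
i=4 t=5 v=5: DROP (t<6-0); WM=6
i=5 t=12 v=8: → [12,17),[8,13); WM=12; [4,9) fires=2
i=6 t=14 v=1: → [12,17); WM=12
i=7 t=9 v=1: DROP (t<12-0); WM=14; [8,13) fires=1
i=8 t=7 v=5: DROP (t<14-0); WM=14
i=9 t=17 v=2: → [16,21); WM=17; [12,17) fires=2
i=10 t=16 v=9: DROP (t<17-0); WM=17
i=11 t=18 v=2: → [16,21); WM=18
i=12 t=15 v=3: DROP (t<18-0); WM=18
i=13 t=21 v=7: → [20,25); WM=21; [16,21) fires=1
i=14 t=20 v=3: DROP (t<21-0); WM=21
i=15 t=22 v=2: → [20,25); WM=22
i=16 t=16 v=5: DROP (t<22-0); WM=22
i=17 t=22 v=4: → [20,25); WM=22
i=18 t=22 v=6: → [20,25); WM=22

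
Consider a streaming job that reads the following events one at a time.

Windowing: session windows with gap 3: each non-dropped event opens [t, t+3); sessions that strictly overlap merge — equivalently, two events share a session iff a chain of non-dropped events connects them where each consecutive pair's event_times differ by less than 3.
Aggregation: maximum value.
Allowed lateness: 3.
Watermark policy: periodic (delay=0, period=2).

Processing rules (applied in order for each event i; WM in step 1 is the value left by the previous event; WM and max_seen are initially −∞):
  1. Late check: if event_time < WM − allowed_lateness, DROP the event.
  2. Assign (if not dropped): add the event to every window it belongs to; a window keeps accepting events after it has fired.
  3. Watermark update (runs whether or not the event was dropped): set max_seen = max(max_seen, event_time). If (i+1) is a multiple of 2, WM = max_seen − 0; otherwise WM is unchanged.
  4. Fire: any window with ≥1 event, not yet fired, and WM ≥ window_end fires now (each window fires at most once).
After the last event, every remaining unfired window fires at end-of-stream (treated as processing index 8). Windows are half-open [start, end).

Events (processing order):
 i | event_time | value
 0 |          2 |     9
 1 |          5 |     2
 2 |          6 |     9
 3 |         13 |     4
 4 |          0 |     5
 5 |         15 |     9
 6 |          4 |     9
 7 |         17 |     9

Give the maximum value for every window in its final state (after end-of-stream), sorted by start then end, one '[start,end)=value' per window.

i=0 t=2 v=9: → [2,5); WM=−∞
i=1 t=5 v=2: → [5,8); WM=5
i=2 t=6 v=9: → [5,9); WM=5
i=3 t=13 v=4: → [13,16); WM=13
i=4 t=0 v=5: DROP (t<13-3); WM=13
i=5 t=15 v=9: → [13,18); WM=15
i=6 t=4 v=9: DROP (t<15-3); WM=15
i=7 t=17 v=9: → [13,20); WM=17

[2,5)=9 [5,9)=9 [13,20)=9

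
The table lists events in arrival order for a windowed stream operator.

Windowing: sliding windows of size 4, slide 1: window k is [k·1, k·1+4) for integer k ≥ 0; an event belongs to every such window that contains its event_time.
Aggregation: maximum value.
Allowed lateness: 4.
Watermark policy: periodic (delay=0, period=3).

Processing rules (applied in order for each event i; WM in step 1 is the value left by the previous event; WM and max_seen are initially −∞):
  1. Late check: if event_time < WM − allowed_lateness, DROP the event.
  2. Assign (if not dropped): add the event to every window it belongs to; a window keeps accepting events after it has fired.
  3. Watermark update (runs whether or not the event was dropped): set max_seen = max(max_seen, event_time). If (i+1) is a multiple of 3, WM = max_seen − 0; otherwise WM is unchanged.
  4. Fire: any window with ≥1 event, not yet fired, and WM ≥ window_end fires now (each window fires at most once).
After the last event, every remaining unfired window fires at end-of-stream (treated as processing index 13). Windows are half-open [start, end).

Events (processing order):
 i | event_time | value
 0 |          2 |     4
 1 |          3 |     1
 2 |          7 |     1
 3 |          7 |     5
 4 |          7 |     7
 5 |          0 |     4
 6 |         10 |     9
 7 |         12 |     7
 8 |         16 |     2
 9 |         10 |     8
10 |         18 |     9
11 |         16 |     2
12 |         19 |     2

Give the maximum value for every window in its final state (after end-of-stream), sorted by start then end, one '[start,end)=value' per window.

[0,4)=4 [1,5)=4 [2,6)=4 [3,7)=1 [4,8)=7 [5,9)=7 [6,10)=7 [7,11)=9 [8,12)=9 [9,13)=9 [10,14)=9 [11,15)=7 [12,16)=7 [13,17)=2 [14,18)=2 [15,19)=9 [16,20)=9 [17,21)=9 [18,22)=9 [19,23)=2

i=0 t=2 v=4: → [2,6),[1,5),[0,4); WM=−∞
i=1 t=3 v=1: → [3,7),[2,6),[1,5),[0,4); WM=−∞
i=2 t=7 v=1: → [7,11),[6,10),[5,9),[4,8); WM=7; [0,4) fires=4 [1,5) fires=4 [2,6) fires=4 [3,7) fires=1
i=3 t=7 v=5: → [7,11),[6,10),[5,9),[4,8); WM=7
i=4 t=7 v=7: → [7,11),[6,10),[5,9),[4,8); WM=7
i=5 t=0 v=4: DROP (t<7-4); WM=7
i=6 t=10 v=9: → [10,14),[9,13),[8,12),[7,11); WM=7
i=7 t=12 v=7: → [12,16),[11,15),[10,14),[9,13); WM=7
i=8 t=16 v=2: → [16,20),[15,19),[14,18),[13,17); WM=16; [4,8) fires=7 [5,9) fires=7 [6,10) fires=7 [7,11) fires=9 [8,12) fires=9 [9,13) fires=9 [10,14) fires=9 [11,15) fires=7 [12,16) fires=7
i=9 t=10 v=8: DROP (t<16-4); WM=16
i=10 t=18 v=9: → [18,22),[17,21),[16,20),[15,19); WM=16
i=11 t=16 v=2: → [16,20),[15,19),[14,18),[13,17); WM=18; [13,17) fires=2 [14,18) fires=2
i=12 t=19 v=2: → [19,23),[18,22),[17,21),[16,20); WM=18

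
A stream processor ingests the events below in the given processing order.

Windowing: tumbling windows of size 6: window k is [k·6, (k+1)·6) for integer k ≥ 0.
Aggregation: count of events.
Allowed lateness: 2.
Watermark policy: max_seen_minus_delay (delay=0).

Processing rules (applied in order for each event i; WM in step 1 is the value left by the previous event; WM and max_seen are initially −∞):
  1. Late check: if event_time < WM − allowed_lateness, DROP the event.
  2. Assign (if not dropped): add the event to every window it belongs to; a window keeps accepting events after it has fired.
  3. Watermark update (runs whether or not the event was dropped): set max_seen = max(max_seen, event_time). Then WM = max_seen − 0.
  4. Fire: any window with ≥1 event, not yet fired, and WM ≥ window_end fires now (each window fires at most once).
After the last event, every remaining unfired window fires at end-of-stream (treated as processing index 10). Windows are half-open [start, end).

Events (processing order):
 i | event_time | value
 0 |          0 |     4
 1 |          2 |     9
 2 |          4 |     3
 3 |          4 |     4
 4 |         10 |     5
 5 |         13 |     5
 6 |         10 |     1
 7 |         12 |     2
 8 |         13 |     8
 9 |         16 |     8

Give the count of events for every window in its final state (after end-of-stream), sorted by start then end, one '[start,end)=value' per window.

i=0 t=0 v=4: → [0,6); WM=0
i=1 t=2 v=9: → [0,6); WM=2
i=2 t=4 v=3: → [0,6); WM=4
i=3 t=4 v=4: → [0,6); WM=4
i=4 t=10 v=5: → [6,12); WM=10; [0,6) fires=4
i=5 t=13 v=5: → [12,18); WM=13; [6,12) fires=1
i=6 t=10 v=1: DROP (t<13-2); WM=13
i=7 t=12 v=2: → [12,18); WM=13
i=8 t=13 v=8: → [12,18); WM=13
i=9 t=16 v=8: → [12,18); WM=16

[0,6)=4 [6,12)=1 [12,18)=4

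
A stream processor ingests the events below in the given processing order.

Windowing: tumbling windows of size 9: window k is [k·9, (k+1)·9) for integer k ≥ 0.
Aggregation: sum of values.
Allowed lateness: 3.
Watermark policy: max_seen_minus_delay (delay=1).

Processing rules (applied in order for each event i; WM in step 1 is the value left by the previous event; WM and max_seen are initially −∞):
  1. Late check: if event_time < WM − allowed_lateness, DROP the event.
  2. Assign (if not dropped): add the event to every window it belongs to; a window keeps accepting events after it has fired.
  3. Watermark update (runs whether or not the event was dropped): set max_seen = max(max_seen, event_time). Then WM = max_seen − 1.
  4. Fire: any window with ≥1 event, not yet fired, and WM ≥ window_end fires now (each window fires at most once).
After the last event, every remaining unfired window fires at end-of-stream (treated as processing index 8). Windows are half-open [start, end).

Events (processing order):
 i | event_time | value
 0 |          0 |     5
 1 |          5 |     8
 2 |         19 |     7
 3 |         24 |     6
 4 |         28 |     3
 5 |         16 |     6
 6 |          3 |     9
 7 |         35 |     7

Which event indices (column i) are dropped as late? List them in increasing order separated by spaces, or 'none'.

i=0 t=0 v=5: → [0,9); WM=-1
i=1 t=5 v=8: → [0,9); WM=4
i=2 t=19 v=7: → [18,27); WM=18; [0,9) fires=13
i=3 t=24 v=6: → [18,27); WM=23
i=4 t=28 v=3: → [27,36); WM=27; [18,27) fires=13
i=5 t=16 v=6: DROP (t<27-3); WM=27
i=6 t=3 v=9: DROP (t<27-3); WM=27
i=7 t=35 v=7: → [27,36); WM=34

5 6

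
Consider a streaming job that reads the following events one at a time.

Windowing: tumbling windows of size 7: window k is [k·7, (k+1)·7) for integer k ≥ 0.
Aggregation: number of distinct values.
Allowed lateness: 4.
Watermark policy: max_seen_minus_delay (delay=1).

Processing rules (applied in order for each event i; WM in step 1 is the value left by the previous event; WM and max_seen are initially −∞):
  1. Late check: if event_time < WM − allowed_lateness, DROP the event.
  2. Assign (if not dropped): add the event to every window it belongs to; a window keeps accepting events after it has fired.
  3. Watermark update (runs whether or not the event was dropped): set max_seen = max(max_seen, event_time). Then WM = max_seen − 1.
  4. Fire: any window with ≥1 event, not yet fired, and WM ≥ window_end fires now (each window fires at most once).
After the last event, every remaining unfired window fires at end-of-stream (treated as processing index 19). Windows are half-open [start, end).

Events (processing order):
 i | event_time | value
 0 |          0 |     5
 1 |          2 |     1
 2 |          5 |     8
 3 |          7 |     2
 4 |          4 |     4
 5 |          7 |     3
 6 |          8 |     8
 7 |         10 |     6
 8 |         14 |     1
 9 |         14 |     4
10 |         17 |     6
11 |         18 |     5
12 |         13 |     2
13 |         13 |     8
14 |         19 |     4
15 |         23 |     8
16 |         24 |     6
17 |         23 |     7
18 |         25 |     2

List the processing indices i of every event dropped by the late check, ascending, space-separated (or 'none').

i=0 t=0 v=5: → [0,7); WM=-1
i=1 t=2 v=1: → [0,7); WM=1
i=2 t=5 v=8: → [0,7); WM=4
i=3 t=7 v=2: → [7,14); WM=6
i=4 t=4 v=4: → [0,7); WM=6
i=5 t=7 v=3: → [7,14); WM=6
i=6 t=8 v=8: → [7,14); WM=7; [0,7) fires=4
i=7 t=10 v=6: → [7,14); WM=9
i=8 t=14 v=1: → [14,21); WM=13
i=9 t=14 v=4: → [14,21); WM=13
i=10 t=17 v=6: → [14,21); WM=16; [7,14) fires=4
i=11 t=18 v=5: → [14,21); WM=17
i=12 t=13 v=2: → [7,14); WM=17
i=13 t=13 v=8: → [7,14); WM=17
i=14 t=19 v=4: → [14,21); WM=18
i=15 t=23 v=8: → [21,28); WM=22; [14,21) fires=4
i=16 t=24 v=6: → [21,28); WM=23
i=17 t=23 v=7: → [21,28); WM=23
i=18 t=25 v=2: → [21,28); WM=24

none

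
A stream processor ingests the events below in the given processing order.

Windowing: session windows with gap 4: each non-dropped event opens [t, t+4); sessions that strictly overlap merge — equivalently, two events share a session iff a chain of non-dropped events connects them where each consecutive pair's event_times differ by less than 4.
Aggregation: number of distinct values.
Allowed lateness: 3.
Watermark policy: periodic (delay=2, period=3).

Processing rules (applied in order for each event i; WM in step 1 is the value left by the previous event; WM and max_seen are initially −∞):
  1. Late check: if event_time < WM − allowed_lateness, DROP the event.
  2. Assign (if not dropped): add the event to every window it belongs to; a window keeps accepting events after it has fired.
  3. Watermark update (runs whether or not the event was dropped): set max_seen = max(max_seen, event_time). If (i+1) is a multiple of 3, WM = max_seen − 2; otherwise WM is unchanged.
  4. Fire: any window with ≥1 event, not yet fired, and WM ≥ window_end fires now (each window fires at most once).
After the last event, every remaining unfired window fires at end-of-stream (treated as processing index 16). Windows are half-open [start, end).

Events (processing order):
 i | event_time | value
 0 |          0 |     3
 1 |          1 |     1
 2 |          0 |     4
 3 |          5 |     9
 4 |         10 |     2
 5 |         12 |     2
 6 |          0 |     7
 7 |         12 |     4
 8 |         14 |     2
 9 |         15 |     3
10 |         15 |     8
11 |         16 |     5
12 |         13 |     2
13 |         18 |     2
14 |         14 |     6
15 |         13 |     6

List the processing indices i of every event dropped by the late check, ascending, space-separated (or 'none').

6

i=0 t=0 v=3: → [0,4); WM=−∞
i=1 t=1 v=1: → [0,5); WM=−∞
i=2 t=0 v=4: → [0,5); WM=-1
i=3 t=5 v=9: → [5,9); WM=-1
i=4 t=10 v=2: → [10,14); WM=-1
i=5 t=12 v=2: → [10,16); WM=10
i=6 t=0 v=7: DROP (t<10-3); WM=10
i=7 t=12 v=4: → [10,16); WM=10
i=8 t=14 v=2: → [10,18); WM=12
i=9 t=15 v=3: → [10,19); WM=12
i=10 t=15 v=8: → [10,19); WM=12
i=11 t=16 v=5: → [10,20); WM=14
i=12 t=13 v=2: → [10,20); WM=14
i=13 t=18 v=2: → [10,22); WM=14
i=14 t=14 v=6: → [10,22); WM=16
i=15 t=13 v=6: → [10,22); WM=16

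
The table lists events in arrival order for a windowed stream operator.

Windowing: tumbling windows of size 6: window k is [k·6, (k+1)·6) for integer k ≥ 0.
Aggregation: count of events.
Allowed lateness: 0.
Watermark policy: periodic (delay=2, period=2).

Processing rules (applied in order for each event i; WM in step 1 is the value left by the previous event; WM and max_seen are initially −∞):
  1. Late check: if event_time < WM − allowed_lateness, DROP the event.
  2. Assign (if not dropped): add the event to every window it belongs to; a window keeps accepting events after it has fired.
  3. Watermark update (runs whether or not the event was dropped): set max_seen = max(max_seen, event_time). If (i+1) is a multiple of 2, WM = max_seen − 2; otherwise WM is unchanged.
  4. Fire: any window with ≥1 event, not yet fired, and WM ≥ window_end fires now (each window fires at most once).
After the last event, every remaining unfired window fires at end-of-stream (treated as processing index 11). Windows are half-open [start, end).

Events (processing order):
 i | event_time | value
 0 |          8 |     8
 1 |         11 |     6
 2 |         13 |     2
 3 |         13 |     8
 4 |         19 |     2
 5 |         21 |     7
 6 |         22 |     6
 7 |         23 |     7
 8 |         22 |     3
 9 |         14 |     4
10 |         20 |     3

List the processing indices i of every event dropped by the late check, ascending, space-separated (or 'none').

i=0 t=8 v=8: → [6,12); WM=−∞
i=1 t=11 v=6: → [6,12); WM=9
i=2 t=13 v=2: → [12,18); WM=9
i=3 t=13 v=8: → [12,18); WM=11
i=4 t=19 v=2: → [18,24); WM=11
i=5 t=21 v=7: → [18,24); WM=19; [6,12) fires=2 [12,18) fires=2
i=6 t=22 v=6: → [18,24); WM=19
i=7 t=23 v=7: → [18,24); WM=21
i=8 t=22 v=3: → [18,24); WM=21
i=9 t=14 v=4: DROP (t<21-0); WM=21
i=10 t=20 v=3: DROP (t<21-0); WM=21

9 10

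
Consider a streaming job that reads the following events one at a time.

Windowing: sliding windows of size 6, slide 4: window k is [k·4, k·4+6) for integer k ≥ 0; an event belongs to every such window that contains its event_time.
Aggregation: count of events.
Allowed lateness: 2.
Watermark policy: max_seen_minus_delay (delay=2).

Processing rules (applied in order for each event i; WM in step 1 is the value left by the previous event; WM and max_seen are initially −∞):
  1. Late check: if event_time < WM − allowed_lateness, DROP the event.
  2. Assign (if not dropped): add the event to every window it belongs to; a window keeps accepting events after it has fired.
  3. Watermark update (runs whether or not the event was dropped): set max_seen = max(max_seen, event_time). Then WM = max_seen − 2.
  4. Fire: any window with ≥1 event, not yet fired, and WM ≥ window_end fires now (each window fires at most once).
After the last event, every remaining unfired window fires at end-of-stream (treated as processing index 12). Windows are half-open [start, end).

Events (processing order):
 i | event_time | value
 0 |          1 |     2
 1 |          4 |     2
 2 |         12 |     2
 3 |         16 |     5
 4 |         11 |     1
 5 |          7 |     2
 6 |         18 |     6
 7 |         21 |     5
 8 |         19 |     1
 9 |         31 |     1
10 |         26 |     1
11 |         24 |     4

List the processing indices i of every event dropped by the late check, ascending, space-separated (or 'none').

4 5 10 11

i=0 t=1 v=2: → [0,6); WM=-1
i=1 t=4 v=2: → [4,10),[0,6); WM=2
i=2 t=12 v=2: → [12,18),[8,14); WM=10; [0,6) fires=2 [4,10) fires=1
i=3 t=16 v=5: → [16,22),[12,18); WM=14; [8,14) fires=1
i=4 t=11 v=1: DROP (t<14-2); WM=14
i=5 t=7 v=2: DROP (t<14-2); WM=14
i=6 t=18 v=6: → [16,22); WM=16
i=7 t=21 v=5: → [20,26),[16,22); WM=19; [12,18) fires=2
i=8 t=19 v=1: → [16,22); WM=19
i=9 t=31 v=1: → [28,34); WM=29; [16,22) fires=4 [20,26) fires=1
i=10 t=26 v=1: DROP (t<29-2); WM=29
i=11 t=24 v=4: DROP (t<29-2); WM=29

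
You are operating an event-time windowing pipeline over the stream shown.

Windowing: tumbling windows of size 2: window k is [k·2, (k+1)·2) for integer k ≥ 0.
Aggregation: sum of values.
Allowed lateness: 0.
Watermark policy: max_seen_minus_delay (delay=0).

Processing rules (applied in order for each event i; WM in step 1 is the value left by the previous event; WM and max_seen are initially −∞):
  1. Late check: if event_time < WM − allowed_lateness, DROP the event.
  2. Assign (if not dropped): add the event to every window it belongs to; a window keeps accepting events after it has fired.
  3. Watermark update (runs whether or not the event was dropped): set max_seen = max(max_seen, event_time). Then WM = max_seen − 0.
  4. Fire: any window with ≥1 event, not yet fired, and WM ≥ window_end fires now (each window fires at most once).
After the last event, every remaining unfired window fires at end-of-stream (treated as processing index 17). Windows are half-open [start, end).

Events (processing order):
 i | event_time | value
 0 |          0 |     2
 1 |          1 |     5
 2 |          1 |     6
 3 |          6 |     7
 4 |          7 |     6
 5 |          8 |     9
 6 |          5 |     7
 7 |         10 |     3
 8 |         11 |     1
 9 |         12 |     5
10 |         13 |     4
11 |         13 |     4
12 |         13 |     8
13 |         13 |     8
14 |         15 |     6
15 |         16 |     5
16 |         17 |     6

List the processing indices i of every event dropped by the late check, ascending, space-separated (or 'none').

i=0 t=0 v=2: → [0,2); WM=0
i=1 t=1 v=5: → [0,2); WM=1
i=2 t=1 v=6: → [0,2); WM=1
i=3 t=6 v=7: → [6,8); WM=6; [0,2) fires=13
i=4 t=7 v=6: → [6,8); WM=7
i=5 t=8 v=9: → [8,10); WM=8; [6,8) fires=13
i=6 t=5 v=7: DROP (t<8-0); WM=8
i=7 t=10 v=3: → [10,12); WM=10; [8,10) fires=9
i=8 t=11 v=1: → [10,12); WM=11
i=9 t=12 v=5: → [12,14); WM=12; [10,12) fires=4
i=10 t=13 v=4: → [12,14); WM=13
i=11 t=13 v=4: → [12,14); WM=13
i=12 t=13 v=8: → [12,14); WM=13
i=13 t=13 v=8: → [12,14); WM=13
i=14 t=15 v=6: → [14,16); WM=15; [12,14) fires=29
i=15 t=16 v=5: → [16,18); WM=16; [14,16) fires=6
i=16 t=17 v=6: → [16,18); WM=17

6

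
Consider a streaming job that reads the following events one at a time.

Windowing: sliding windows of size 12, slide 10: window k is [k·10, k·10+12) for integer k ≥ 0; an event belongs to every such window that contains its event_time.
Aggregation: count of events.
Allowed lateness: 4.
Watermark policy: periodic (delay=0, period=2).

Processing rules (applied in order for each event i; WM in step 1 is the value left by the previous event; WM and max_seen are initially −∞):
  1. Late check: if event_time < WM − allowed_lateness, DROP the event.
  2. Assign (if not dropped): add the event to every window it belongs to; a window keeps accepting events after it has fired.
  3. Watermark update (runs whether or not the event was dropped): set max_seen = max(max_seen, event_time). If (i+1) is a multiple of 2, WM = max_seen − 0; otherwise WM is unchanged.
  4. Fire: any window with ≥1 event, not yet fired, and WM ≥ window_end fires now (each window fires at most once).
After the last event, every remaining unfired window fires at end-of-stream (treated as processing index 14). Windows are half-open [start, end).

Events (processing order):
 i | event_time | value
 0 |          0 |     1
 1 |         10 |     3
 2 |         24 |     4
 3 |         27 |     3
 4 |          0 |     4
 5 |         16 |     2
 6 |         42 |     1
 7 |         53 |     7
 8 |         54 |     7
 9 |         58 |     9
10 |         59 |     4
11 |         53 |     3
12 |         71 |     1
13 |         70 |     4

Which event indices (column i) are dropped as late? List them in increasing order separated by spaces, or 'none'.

4 5 11

i=0 t=0 v=1: → [0,12); WM=−∞
i=1 t=10 v=3: → [10,22),[0,12); WM=10
i=2 t=24 v=4: → [20,32); WM=10
i=3 t=27 v=3: → [20,32); WM=27; [0,12) fires=2 [10,22) fires=1
i=4 t=0 v=4: DROP (t<27-4); WM=27
i=5 t=16 v=2: DROP (t<27-4); WM=27
i=6 t=42 v=1: → [40,52); WM=27
i=7 t=53 v=7: → [50,62); WM=53; [20,32) fires=2 [40,52) fires=1
i=8 t=54 v=7: → [50,62); WM=53
i=9 t=58 v=9: → [50,62); WM=58
i=10 t=59 v=4: → [50,62); WM=58
i=11 t=53 v=3: DROP (t<58-4); WM=59
i=12 t=71 v=1: → [70,82),[60,72); WM=59
i=13 t=70 v=4: → [70,82),[60,72); WM=71; [50,62) fires=4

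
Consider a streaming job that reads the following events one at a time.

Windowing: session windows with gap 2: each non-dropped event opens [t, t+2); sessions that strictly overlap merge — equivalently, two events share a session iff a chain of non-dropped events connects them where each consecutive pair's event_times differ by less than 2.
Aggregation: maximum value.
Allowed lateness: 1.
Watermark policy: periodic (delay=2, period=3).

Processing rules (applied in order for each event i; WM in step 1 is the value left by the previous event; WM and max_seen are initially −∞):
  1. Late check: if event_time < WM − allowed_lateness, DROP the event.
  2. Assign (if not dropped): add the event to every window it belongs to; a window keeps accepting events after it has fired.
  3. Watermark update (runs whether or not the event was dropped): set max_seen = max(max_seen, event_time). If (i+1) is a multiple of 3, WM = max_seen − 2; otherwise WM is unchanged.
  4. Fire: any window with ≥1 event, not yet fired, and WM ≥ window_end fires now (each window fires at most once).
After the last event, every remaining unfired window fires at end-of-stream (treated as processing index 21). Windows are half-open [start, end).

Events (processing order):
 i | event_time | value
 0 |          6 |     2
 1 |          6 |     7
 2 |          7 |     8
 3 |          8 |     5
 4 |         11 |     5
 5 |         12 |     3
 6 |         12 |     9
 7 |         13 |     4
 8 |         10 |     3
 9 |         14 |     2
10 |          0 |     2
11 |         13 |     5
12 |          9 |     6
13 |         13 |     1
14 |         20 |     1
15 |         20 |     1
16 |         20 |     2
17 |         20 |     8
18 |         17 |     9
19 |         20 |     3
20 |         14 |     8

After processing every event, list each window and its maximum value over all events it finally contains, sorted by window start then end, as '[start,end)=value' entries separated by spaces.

[6,10)=8 [10,16)=9 [17,19)=9 [20,22)=8

i=0 t=6 v=2: → [6,8); WM=−∞
i=1 t=6 v=7: → [6,8); WM=−∞
i=2 t=7 v=8: → [6,9); WM=5
i=3 t=8 v=5: → [6,10); WM=5
i=4 t=11 v=5: → [11,13); WM=5
i=5 t=12 v=3: → [11,14); WM=10
i=6 t=12 v=9: → [11,14); WM=10
i=7 t=13 v=4: → [11,15); WM=10
i=8 t=10 v=3: → [10,15); WM=11
i=9 t=14 v=2: → [10,16); WM=11
i=10 t=0 v=2: DROP (t<11-1); WM=11
i=11 t=13 v=5: → [10,16); WM=12
i=12 t=9 v=6: DROP (t<12-1); WM=12
i=13 t=13 v=1: → [10,16); WM=12
i=14 t=20 v=1: → [20,22); WM=18
i=15 t=20 v=1: → [20,22); WM=18
i=16 t=20 v=2: → [20,22); WM=18
i=17 t=20 v=8: → [20,22); WM=18
i=18 t=17 v=9: → [17,19); WM=18
i=19 t=20 v=3: → [20,22); WM=18
i=20 t=14 v=8: DROP (t<18-1); WM=18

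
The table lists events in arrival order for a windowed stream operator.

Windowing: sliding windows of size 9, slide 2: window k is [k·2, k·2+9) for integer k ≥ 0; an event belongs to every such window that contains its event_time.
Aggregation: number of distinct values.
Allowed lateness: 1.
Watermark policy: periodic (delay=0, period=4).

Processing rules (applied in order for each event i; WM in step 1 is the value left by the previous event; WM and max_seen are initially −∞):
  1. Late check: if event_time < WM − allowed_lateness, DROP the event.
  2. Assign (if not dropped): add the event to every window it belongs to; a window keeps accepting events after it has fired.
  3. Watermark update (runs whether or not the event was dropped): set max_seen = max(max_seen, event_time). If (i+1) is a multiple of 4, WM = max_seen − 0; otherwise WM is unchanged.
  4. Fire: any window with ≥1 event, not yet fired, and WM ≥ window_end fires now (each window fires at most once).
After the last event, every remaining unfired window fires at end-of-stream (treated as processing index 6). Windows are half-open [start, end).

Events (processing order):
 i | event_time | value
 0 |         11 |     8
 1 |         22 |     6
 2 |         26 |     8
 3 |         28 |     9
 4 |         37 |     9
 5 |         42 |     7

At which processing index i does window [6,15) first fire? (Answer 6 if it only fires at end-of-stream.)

i=0 t=11 v=8: → [10,19),[8,17),[6,15),[4,13); WM=−∞
i=1 t=22 v=6: → [22,31),[20,29),[18,27),[16,25),[14,23); WM=−∞
i=2 t=26 v=8: → [26,35),[24,33),[22,31),[20,29),[18,27); WM=−∞
i=3 t=28 v=9: → [28,37),[26,35),[24,33),[22,31),[20,29); WM=28; [4,13) fires=1 [6,15) fires=1 [8,17) fires=1 [10,19) fires=1 [14,23) fires=1 [16,25) fires=1 [18,27) fires=2
i=4 t=37 v=9: → [36,45),[34,43),[32,41),[30,39); WM=28
i=5 t=42 v=7: → [42,51),[40,49),[38,47),[36,45),[34,43); WM=28

3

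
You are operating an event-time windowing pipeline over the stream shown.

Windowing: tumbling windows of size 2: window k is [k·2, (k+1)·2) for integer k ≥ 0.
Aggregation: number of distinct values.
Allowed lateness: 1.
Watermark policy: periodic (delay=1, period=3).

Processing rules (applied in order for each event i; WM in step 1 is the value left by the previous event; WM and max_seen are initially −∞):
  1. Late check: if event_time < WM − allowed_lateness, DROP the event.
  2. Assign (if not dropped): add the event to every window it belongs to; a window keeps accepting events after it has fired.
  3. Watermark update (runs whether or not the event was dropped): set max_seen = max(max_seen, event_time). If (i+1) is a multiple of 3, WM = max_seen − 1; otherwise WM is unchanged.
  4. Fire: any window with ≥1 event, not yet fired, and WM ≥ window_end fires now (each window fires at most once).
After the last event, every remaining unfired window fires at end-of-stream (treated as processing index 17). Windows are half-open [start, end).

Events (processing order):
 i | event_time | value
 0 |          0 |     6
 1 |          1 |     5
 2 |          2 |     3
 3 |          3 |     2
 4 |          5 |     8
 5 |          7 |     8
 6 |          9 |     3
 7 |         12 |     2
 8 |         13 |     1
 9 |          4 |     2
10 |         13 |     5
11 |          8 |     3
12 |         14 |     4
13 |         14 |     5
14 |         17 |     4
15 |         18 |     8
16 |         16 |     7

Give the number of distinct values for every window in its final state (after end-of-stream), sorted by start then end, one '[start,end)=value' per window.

[0,2)=2 [2,4)=2 [4,6)=1 [6,8)=1 [8,10)=1 [12,14)=3 [14,16)=2 [16,18)=2 [18,20)=1

i=0 t=0 v=6: → [0,2); WM=−∞
i=1 t=1 v=5: → [0,2); WM=−∞
i=2 t=2 v=3: → [2,4); WM=1
i=3 t=3 v=2: → [2,4); WM=1
i=4 t=5 v=8: → [4,6); WM=1
i=5 t=7 v=8: → [6,8); WM=6; [0,2) fires=2 [2,4) fires=2 [4,6) fires=1
i=6 t=9 v=3: → [8,10); WM=6
i=7 t=12 v=2: → [12,14); WM=6
i=8 t=13 v=1: → [12,14); WM=12; [6,8) fires=1 [8,10) fires=1
i=9 t=4 v=2: DROP (t<12-1); WM=12
i=10 t=13 v=5: → [12,14); WM=12
i=11 t=8 v=3: DROP (t<12-1); WM=12
i=12 t=14 v=4: → [14,16); WM=12
i=13 t=14 v=5: → [14,16); WM=12
i=14 t=17 v=4: → [16,18); WM=16; [12,14) fires=3 [14,16) fires=2
i=15 t=18 v=8: → [18,20); WM=16
i=16 t=16 v=7: → [16,18); WM=16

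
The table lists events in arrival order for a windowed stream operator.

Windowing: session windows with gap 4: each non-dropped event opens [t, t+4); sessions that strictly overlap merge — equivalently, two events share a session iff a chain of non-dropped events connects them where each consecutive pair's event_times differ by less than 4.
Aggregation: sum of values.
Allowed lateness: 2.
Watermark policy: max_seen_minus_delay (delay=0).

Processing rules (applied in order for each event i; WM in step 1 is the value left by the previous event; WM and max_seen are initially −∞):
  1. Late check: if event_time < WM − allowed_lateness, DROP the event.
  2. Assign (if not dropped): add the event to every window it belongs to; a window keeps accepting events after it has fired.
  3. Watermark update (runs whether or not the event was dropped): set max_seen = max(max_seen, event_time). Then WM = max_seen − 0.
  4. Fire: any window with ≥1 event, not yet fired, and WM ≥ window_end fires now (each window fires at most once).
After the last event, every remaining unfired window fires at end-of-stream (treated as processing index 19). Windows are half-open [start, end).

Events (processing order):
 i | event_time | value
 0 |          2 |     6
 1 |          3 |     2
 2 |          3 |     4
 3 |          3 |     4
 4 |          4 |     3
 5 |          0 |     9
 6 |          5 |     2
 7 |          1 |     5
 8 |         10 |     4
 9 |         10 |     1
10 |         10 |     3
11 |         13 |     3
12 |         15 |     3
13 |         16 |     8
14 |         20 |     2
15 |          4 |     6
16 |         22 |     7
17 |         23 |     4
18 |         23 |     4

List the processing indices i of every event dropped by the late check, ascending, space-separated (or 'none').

i=0 t=2 v=6: → [2,6); WM=2
i=1 t=3 v=2: → [2,7); WM=3
i=2 t=3 v=4: → [2,7); WM=3
i=3 t=3 v=4: → [2,7); WM=3
i=4 t=4 v=3: → [2,8); WM=4
i=5 t=0 v=9: DROP (t<4-2); WM=4
i=6 t=5 v=2: → [2,9); WM=5
i=7 t=1 v=5: DROP (t<5-2); WM=5
i=8 t=10 v=4: → [10,14); WM=10
i=9 t=10 v=1: → [10,14); WM=10
i=10 t=10 v=3: → [10,14); WM=10
i=11 t=13 v=3: → [10,17); WM=13
i=12 t=15 v=3: → [10,19); WM=15
i=13 t=16 v=8: → [10,20); WM=16
i=14 t=20 v=2: → [20,24); WM=20
i=15 t=4 v=6: DROP (t<20-2); WM=20
i=16 t=22 v=7: → [20,26); WM=22
i=17 t=23 v=4: → [20,27); WM=23
i=18 t=23 v=4: → [20,27); WM=23

5 7 15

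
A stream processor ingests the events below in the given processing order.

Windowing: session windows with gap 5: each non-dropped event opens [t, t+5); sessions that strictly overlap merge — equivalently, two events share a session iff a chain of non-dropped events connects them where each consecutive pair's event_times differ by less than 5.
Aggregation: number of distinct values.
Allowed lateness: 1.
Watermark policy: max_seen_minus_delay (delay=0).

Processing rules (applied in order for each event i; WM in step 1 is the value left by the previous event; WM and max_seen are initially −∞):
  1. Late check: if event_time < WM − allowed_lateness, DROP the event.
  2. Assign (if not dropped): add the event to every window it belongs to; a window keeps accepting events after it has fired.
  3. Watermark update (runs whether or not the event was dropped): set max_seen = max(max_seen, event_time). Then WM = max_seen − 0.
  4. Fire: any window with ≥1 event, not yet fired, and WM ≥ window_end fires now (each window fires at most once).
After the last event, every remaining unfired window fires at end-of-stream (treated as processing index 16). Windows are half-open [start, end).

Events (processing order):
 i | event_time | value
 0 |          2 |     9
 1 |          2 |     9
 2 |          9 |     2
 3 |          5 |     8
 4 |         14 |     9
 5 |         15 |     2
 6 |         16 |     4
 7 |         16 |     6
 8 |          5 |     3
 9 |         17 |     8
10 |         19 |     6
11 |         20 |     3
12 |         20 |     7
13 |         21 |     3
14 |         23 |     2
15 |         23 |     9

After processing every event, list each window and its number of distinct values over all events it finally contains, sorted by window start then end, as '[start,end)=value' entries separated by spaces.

i=0 t=2 v=9: → [2,7); WM=2
i=1 t=2 v=9: → [2,7); WM=2
i=2 t=9 v=2: → [9,14); WM=9
i=3 t=5 v=8: DROP (t<9-1); WM=9
i=4 t=14 v=9: → [14,19); WM=14
i=5 t=15 v=2: → [14,20); WM=15
i=6 t=16 v=4: → [14,21); WM=16
i=7 t=16 v=6: → [14,21); WM=16
i=8 t=5 v=3: DROP (t<16-1); WM=16
i=9 t=17 v=8: → [14,22); WM=17
i=10 t=19 v=6: → [14,24); WM=19
i=11 t=20 v=3: → [14,25); WM=20
i=12 t=20 v=7: → [14,25); WM=20
i=13 t=21 v=3: → [14,26); WM=21
i=14 t=23 v=2: → [14,28); WM=23
i=15 t=23 v=9: → [14,28); WM=23

[2,7)=1 [9,14)=1 [14,28)=7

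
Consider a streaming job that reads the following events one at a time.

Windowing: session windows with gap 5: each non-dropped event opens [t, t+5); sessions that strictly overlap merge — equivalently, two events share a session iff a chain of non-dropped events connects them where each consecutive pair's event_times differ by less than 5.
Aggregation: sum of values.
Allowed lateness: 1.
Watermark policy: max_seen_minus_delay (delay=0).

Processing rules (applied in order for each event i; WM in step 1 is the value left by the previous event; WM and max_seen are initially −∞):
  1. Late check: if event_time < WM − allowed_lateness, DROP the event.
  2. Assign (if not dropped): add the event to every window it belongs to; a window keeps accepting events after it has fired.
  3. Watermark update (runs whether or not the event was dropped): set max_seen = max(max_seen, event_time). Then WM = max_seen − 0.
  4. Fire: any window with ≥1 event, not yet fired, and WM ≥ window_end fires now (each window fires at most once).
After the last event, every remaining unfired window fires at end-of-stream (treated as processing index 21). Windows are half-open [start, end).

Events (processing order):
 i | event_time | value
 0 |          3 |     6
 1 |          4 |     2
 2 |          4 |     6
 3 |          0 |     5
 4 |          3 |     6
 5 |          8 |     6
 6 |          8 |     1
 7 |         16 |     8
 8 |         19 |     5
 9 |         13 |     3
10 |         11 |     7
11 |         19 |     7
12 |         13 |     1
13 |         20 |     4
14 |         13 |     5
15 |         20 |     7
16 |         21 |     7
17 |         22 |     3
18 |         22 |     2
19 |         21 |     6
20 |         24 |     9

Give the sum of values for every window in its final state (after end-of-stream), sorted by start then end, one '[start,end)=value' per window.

[3,13)=27 [16,29)=58

i=0 t=3 v=6: → [3,8); WM=3
i=1 t=4 v=2: → [3,9); WM=4
i=2 t=4 v=6: → [3,9); WM=4
i=3 t=0 v=5: DROP (t<4-1); WM=4
i=4 t=3 v=6: → [3,9); WM=4
i=5 t=8 v=6: → [3,13); WM=8
i=6 t=8 v=1: → [3,13); WM=8
i=7 t=16 v=8: → [16,21); WM=16
i=8 t=19 v=5: → [16,24); WM=19
i=9 t=13 v=3: DROP (t<19-1); WM=19
i=10 t=11 v=7: DROP (t<19-1); WM=19
i=11 t=19 v=7: → [16,24); WM=19
i=12 t=13 v=1: DROP (t<19-1); WM=19
i=13 t=20 v=4: → [16,25); WM=20
i=14 t=13 v=5: DROP (t<20-1); WM=20
i=15 t=20 v=7: → [16,25); WM=20
i=16 t=21 v=7: → [16,26); WM=21
i=17 t=22 v=3: → [16,27); WM=22
i=18 t=22 v=2: → [16,27); WM=22
i=19 t=21 v=6: → [16,27); WM=22
i=20 t=24 v=9: → [16,29); WM=24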